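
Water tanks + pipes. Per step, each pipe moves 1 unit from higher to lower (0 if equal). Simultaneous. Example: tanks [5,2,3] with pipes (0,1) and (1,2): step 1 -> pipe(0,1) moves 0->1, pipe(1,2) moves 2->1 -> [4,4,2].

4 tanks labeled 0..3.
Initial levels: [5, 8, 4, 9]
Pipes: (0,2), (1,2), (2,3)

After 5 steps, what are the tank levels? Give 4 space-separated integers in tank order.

Step 1: flows [0->2,1->2,3->2] -> levels [4 7 7 8]
Step 2: flows [2->0,1=2,3->2] -> levels [5 7 7 7]
Step 3: flows [2->0,1=2,2=3] -> levels [6 7 6 7]
Step 4: flows [0=2,1->2,3->2] -> levels [6 6 8 6]
Step 5: flows [2->0,2->1,2->3] -> levels [7 7 5 7]

Answer: 7 7 5 7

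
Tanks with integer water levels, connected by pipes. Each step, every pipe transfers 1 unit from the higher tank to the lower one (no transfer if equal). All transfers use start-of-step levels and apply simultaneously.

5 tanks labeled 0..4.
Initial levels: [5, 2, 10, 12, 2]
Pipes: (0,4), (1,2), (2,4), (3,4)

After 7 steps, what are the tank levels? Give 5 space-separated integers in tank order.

Step 1: flows [0->4,2->1,2->4,3->4] -> levels [4 3 8 11 5]
Step 2: flows [4->0,2->1,2->4,3->4] -> levels [5 4 6 10 6]
Step 3: flows [4->0,2->1,2=4,3->4] -> levels [6 5 5 9 6]
Step 4: flows [0=4,1=2,4->2,3->4] -> levels [6 5 6 8 6]
Step 5: flows [0=4,2->1,2=4,3->4] -> levels [6 6 5 7 7]
Step 6: flows [4->0,1->2,4->2,3=4] -> levels [7 5 7 7 5]
Step 7: flows [0->4,2->1,2->4,3->4] -> levels [6 6 5 6 8]

Answer: 6 6 5 6 8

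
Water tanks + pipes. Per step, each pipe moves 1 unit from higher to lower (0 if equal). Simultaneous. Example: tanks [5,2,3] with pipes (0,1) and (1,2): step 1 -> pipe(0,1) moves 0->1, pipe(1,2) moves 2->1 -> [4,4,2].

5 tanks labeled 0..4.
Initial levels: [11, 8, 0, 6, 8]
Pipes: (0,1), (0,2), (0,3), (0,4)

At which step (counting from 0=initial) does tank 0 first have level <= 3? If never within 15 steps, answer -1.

Answer: -1

Derivation:
Step 1: flows [0->1,0->2,0->3,0->4] -> levels [7 9 1 7 9]
Step 2: flows [1->0,0->2,0=3,4->0] -> levels [8 8 2 7 8]
Step 3: flows [0=1,0->2,0->3,0=4] -> levels [6 8 3 8 8]
Step 4: flows [1->0,0->2,3->0,4->0] -> levels [8 7 4 7 7]
Step 5: flows [0->1,0->2,0->3,0->4] -> levels [4 8 5 8 8]
Step 6: flows [1->0,2->0,3->0,4->0] -> levels [8 7 4 7 7]
  -> period-2 cycle (repeats step 4); tank 0 never drops to <=3
Tank 0 never reaches <=3 within 15 steps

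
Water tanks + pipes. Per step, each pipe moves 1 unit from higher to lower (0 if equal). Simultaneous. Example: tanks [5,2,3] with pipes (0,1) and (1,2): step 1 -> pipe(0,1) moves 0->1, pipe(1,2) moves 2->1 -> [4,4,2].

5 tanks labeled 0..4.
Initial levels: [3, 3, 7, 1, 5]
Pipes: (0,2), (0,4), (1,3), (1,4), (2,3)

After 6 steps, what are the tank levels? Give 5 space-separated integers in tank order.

Step 1: flows [2->0,4->0,1->3,4->1,2->3] -> levels [5 3 5 3 3]
Step 2: flows [0=2,0->4,1=3,1=4,2->3] -> levels [4 3 4 4 4]
Step 3: flows [0=2,0=4,3->1,4->1,2=3] -> levels [4 5 4 3 3]
Step 4: flows [0=2,0->4,1->3,1->4,2->3] -> levels [3 3 3 5 5]
Step 5: flows [0=2,4->0,3->1,4->1,3->2] -> levels [4 5 4 3 3]
  -> period-2 cycle: step 5 state = step 3 state
  -> state at step 6: (6-3) mod 2 = 1, same as step 4 -> [3 3 3 5 5]

Answer: 3 3 3 5 5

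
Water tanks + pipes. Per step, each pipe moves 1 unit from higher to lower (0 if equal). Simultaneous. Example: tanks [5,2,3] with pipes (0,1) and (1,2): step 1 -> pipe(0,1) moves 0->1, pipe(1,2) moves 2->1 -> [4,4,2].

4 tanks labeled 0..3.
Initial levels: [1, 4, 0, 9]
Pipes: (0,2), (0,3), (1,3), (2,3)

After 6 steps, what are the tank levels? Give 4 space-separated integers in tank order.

Step 1: flows [0->2,3->0,3->1,3->2] -> levels [1 5 2 6]
Step 2: flows [2->0,3->0,3->1,3->2] -> levels [3 6 2 3]
Step 3: flows [0->2,0=3,1->3,3->2] -> levels [2 5 4 3]
Step 4: flows [2->0,3->0,1->3,2->3] -> levels [4 4 2 4]
Step 5: flows [0->2,0=3,1=3,3->2] -> levels [3 4 4 3]
Step 6: flows [2->0,0=3,1->3,2->3] -> levels [4 3 2 5]

Answer: 4 3 2 5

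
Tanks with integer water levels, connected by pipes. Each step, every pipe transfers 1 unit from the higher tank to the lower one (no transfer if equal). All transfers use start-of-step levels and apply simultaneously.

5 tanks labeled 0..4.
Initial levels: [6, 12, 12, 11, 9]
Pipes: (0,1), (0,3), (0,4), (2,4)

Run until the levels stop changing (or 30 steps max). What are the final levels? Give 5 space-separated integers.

Step 1: flows [1->0,3->0,4->0,2->4] -> levels [9 11 11 10 9]
Step 2: flows [1->0,3->0,0=4,2->4] -> levels [11 10 10 9 10]
Step 3: flows [0->1,0->3,0->4,2=4] -> levels [8 11 10 10 11]
Step 4: flows [1->0,3->0,4->0,4->2] -> levels [11 10 11 9 9]
Step 5: flows [0->1,0->3,0->4,2->4] -> levels [8 11 10 10 11]
  -> period-2 cycle: step 5 state = step 3 state; never stabilizes
  -> state at step 30: (30-3) mod 2 = 1, same as step 4 -> [11 10 11 9 9]

Answer: 11 10 11 9 9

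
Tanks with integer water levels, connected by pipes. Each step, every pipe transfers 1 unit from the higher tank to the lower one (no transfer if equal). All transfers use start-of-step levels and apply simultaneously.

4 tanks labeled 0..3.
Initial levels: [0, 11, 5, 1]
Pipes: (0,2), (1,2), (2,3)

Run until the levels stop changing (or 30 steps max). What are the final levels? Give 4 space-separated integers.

Answer: 3 5 6 3

Derivation:
Step 1: flows [2->0,1->2,2->3] -> levels [1 10 4 2]
Step 2: flows [2->0,1->2,2->3] -> levels [2 9 3 3]
Step 3: flows [2->0,1->2,2=3] -> levels [3 8 3 3]
Step 4: flows [0=2,1->2,2=3] -> levels [3 7 4 3]
Step 5: flows [2->0,1->2,2->3] -> levels [4 6 3 4]
Step 6: flows [0->2,1->2,3->2] -> levels [3 5 6 3]
Step 7: flows [2->0,2->1,2->3] -> levels [4 6 3 4]
  -> period-2 cycle: step 7 state = step 5 state; never stabilizes
  -> state at step 30: (30-5) mod 2 = 1, same as step 6 -> [3 5 6 3]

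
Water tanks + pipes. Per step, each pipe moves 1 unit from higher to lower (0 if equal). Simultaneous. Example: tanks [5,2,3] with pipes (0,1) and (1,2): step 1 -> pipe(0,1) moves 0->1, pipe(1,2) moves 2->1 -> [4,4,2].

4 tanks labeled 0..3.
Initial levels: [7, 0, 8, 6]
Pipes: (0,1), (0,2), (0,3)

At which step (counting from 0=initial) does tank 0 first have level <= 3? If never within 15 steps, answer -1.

Step 1: flows [0->1,2->0,0->3] -> levels [6 1 7 7]
Step 2: flows [0->1,2->0,3->0] -> levels [7 2 6 6]
Step 3: flows [0->1,0->2,0->3] -> levels [4 3 7 7]
Step 4: flows [0->1,2->0,3->0] -> levels [5 4 6 6]
Step 5: flows [0->1,2->0,3->0] -> levels [6 5 5 5]
Step 6: flows [0->1,0->2,0->3] -> levels [3 6 6 6]
Tank 0 first reaches <=3 at step 6

Answer: 6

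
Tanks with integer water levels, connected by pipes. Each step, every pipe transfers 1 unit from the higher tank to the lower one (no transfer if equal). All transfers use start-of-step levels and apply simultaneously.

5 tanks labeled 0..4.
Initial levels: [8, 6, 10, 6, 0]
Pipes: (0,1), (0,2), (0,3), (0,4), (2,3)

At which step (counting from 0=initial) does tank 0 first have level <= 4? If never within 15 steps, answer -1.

Step 1: flows [0->1,2->0,0->3,0->4,2->3] -> levels [6 7 8 8 1]
Step 2: flows [1->0,2->0,3->0,0->4,2=3] -> levels [8 6 7 7 2]
Step 3: flows [0->1,0->2,0->3,0->4,2=3] -> levels [4 7 8 8 3]
Tank 0 first reaches <=4 at step 3

Answer: 3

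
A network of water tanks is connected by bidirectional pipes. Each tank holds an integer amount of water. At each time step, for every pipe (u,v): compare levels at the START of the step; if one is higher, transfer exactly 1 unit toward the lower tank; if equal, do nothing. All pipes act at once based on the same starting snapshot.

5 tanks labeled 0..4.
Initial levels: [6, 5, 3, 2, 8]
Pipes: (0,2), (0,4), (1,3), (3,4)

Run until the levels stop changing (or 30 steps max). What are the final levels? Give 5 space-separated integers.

Answer: 6 4 4 6 4

Derivation:
Step 1: flows [0->2,4->0,1->3,4->3] -> levels [6 4 4 4 6]
Step 2: flows [0->2,0=4,1=3,4->3] -> levels [5 4 5 5 5]
Step 3: flows [0=2,0=4,3->1,3=4] -> levels [5 5 5 4 5]
Step 4: flows [0=2,0=4,1->3,4->3] -> levels [5 4 5 6 4]
Step 5: flows [0=2,0->4,3->1,3->4] -> levels [4 5 5 4 6]
Step 6: flows [2->0,4->0,1->3,4->3] -> levels [6 4 4 6 4]
Step 7: flows [0->2,0->4,3->1,3->4] -> levels [4 5 5 4 6]
  -> period-2 cycle: step 7 state = step 5 state; never stabilizes
  -> state at step 30: (30-5) mod 2 = 1, same as step 6 -> [6 4 4 6 4]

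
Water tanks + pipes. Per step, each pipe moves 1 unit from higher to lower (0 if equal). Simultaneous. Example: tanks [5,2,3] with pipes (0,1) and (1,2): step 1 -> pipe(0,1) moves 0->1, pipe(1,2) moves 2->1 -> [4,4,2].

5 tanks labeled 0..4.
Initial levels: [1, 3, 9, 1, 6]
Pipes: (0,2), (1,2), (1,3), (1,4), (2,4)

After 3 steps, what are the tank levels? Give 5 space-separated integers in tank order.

Step 1: flows [2->0,2->1,1->3,4->1,2->4] -> levels [2 4 6 2 6]
Step 2: flows [2->0,2->1,1->3,4->1,2=4] -> levels [3 5 4 3 5]
Step 3: flows [2->0,1->2,1->3,1=4,4->2] -> levels [4 3 5 4 4]

Answer: 4 3 5 4 4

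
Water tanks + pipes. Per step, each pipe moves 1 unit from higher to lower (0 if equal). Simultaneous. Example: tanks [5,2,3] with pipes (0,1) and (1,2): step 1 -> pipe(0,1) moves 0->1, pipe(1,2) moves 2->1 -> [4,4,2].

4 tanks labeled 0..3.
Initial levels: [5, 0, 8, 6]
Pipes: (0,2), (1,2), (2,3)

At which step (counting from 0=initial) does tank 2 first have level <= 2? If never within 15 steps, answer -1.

Step 1: flows [2->0,2->1,2->3] -> levels [6 1 5 7]
Step 2: flows [0->2,2->1,3->2] -> levels [5 2 6 6]
Step 3: flows [2->0,2->1,2=3] -> levels [6 3 4 6]
Step 4: flows [0->2,2->1,3->2] -> levels [5 4 5 5]
Step 5: flows [0=2,2->1,2=3] -> levels [5 5 4 5]
Step 6: flows [0->2,1->2,3->2] -> levels [4 4 7 4]
Step 7: flows [2->0,2->1,2->3] -> levels [5 5 4 5]
  -> period-2 cycle (repeats step 5); tank 2 never drops to <=2
Tank 2 never reaches <=2 within 15 steps

Answer: -1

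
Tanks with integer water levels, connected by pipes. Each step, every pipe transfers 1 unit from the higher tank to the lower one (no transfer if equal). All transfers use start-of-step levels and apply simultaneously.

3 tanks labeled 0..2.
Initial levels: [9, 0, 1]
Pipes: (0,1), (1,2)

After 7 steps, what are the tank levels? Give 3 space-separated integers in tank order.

Step 1: flows [0->1,2->1] -> levels [8 2 0]
Step 2: flows [0->1,1->2] -> levels [7 2 1]
Step 3: flows [0->1,1->2] -> levels [6 2 2]
Step 4: flows [0->1,1=2] -> levels [5 3 2]
Step 5: flows [0->1,1->2] -> levels [4 3 3]
Step 6: flows [0->1,1=2] -> levels [3 4 3]
Step 7: flows [1->0,1->2] -> levels [4 2 4]

Answer: 4 2 4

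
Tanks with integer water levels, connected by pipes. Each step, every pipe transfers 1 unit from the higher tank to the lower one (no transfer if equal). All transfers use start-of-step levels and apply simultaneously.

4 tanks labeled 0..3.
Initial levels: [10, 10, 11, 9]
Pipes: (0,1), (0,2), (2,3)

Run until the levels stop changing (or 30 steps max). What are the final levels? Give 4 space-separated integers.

Answer: 9 11 11 9

Derivation:
Step 1: flows [0=1,2->0,2->3] -> levels [11 10 9 10]
Step 2: flows [0->1,0->2,3->2] -> levels [9 11 11 9]
Step 3: flows [1->0,2->0,2->3] -> levels [11 10 9 10]
  -> period-2 cycle: step 3 state = step 1 state; never stabilizes
  -> state at step 30: (30-1) mod 2 = 1, same as step 2 -> [9 11 11 9]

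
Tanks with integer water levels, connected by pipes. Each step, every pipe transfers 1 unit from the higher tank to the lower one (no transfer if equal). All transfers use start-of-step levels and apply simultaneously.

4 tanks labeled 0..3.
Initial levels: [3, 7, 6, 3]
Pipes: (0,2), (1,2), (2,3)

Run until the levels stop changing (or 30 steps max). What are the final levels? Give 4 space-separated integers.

Step 1: flows [2->0,1->2,2->3] -> levels [4 6 5 4]
Step 2: flows [2->0,1->2,2->3] -> levels [5 5 4 5]
Step 3: flows [0->2,1->2,3->2] -> levels [4 4 7 4]
Step 4: flows [2->0,2->1,2->3] -> levels [5 5 4 5]
  -> period-2 cycle: step 4 state = step 2 state; never stabilizes
  -> state at step 30: (30-2) mod 2 = 0, same as step 2 -> [5 5 4 5]

Answer: 5 5 4 5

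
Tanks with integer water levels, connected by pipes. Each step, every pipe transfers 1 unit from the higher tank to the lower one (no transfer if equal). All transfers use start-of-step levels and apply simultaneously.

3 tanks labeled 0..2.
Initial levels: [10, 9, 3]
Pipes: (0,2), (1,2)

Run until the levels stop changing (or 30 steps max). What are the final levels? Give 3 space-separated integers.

Answer: 8 8 6

Derivation:
Step 1: flows [0->2,1->2] -> levels [9 8 5]
Step 2: flows [0->2,1->2] -> levels [8 7 7]
Step 3: flows [0->2,1=2] -> levels [7 7 8]
Step 4: flows [2->0,2->1] -> levels [8 8 6]
Step 5: flows [0->2,1->2] -> levels [7 7 8]
  -> period-2 cycle: step 5 state = step 3 state; never stabilizes
  -> state at step 30: (30-3) mod 2 = 1, same as step 4 -> [8 8 6]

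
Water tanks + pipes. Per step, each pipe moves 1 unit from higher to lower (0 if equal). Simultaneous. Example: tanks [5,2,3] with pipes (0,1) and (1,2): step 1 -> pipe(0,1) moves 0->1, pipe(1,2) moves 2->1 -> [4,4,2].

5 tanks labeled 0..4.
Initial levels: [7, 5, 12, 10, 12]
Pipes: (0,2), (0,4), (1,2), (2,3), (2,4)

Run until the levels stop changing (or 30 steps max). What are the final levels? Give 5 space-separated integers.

Answer: 9 8 11 9 9

Derivation:
Step 1: flows [2->0,4->0,2->1,2->3,2=4] -> levels [9 6 9 11 11]
Step 2: flows [0=2,4->0,2->1,3->2,4->2] -> levels [10 7 10 10 9]
Step 3: flows [0=2,0->4,2->1,2=3,2->4] -> levels [9 8 8 10 11]
Step 4: flows [0->2,4->0,1=2,3->2,4->2] -> levels [9 8 11 9 9]
Step 5: flows [2->0,0=4,2->1,2->3,2->4] -> levels [10 9 7 10 10]
Step 6: flows [0->2,0=4,1->2,3->2,4->2] -> levels [9 8 11 9 9]
  -> period-2 cycle: step 6 state = step 4 state; never stabilizes
  -> state at step 30: (30-4) mod 2 = 0, same as step 4 -> [9 8 11 9 9]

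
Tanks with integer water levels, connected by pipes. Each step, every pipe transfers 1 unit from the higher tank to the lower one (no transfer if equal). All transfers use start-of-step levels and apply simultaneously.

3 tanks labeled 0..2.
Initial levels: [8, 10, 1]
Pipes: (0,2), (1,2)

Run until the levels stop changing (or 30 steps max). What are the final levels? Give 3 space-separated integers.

Answer: 7 7 5

Derivation:
Step 1: flows [0->2,1->2] -> levels [7 9 3]
Step 2: flows [0->2,1->2] -> levels [6 8 5]
Step 3: flows [0->2,1->2] -> levels [5 7 7]
Step 4: flows [2->0,1=2] -> levels [6 7 6]
Step 5: flows [0=2,1->2] -> levels [6 6 7]
Step 6: flows [2->0,2->1] -> levels [7 7 5]
Step 7: flows [0->2,1->2] -> levels [6 6 7]
  -> period-2 cycle: step 7 state = step 5 state; never stabilizes
  -> state at step 30: (30-5) mod 2 = 1, same as step 6 -> [7 7 5]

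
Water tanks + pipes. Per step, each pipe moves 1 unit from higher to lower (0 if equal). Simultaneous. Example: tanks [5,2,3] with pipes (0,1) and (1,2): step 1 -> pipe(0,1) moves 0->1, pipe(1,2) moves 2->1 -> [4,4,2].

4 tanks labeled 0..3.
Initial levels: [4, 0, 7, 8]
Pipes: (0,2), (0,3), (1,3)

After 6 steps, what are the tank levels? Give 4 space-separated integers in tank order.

Step 1: flows [2->0,3->0,3->1] -> levels [6 1 6 6]
Step 2: flows [0=2,0=3,3->1] -> levels [6 2 6 5]
Step 3: flows [0=2,0->3,3->1] -> levels [5 3 6 5]
Step 4: flows [2->0,0=3,3->1] -> levels [6 4 5 4]
Step 5: flows [0->2,0->3,1=3] -> levels [4 4 6 5]
Step 6: flows [2->0,3->0,3->1] -> levels [6 5 5 3]

Answer: 6 5 5 3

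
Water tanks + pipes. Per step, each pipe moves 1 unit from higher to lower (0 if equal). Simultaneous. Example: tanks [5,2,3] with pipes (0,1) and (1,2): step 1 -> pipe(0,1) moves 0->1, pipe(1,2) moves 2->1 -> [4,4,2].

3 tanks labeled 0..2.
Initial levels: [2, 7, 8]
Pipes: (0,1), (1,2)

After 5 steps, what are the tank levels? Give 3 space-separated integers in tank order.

Answer: 5 7 5

Derivation:
Step 1: flows [1->0,2->1] -> levels [3 7 7]
Step 2: flows [1->0,1=2] -> levels [4 6 7]
Step 3: flows [1->0,2->1] -> levels [5 6 6]
Step 4: flows [1->0,1=2] -> levels [6 5 6]
Step 5: flows [0->1,2->1] -> levels [5 7 5]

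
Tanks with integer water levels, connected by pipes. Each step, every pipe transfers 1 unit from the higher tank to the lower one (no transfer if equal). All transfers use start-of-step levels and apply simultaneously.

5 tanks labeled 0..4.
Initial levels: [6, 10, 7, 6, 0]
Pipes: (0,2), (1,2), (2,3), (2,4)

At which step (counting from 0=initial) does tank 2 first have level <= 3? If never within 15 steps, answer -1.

Step 1: flows [2->0,1->2,2->3,2->4] -> levels [7 9 5 7 1]
Step 2: flows [0->2,1->2,3->2,2->4] -> levels [6 8 7 6 2]
Step 3: flows [2->0,1->2,2->3,2->4] -> levels [7 7 5 7 3]
Step 4: flows [0->2,1->2,3->2,2->4] -> levels [6 6 7 6 4]
Step 5: flows [2->0,2->1,2->3,2->4] -> levels [7 7 3 7 5]
Tank 2 first reaches <=3 at step 5

Answer: 5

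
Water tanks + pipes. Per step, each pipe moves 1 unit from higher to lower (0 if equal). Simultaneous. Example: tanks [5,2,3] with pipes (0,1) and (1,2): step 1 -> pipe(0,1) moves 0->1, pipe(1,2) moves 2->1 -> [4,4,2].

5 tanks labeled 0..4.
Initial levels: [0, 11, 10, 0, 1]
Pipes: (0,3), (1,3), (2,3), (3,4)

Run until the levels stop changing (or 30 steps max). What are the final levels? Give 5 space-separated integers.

Step 1: flows [0=3,1->3,2->3,4->3] -> levels [0 10 9 3 0]
Step 2: flows [3->0,1->3,2->3,3->4] -> levels [1 9 8 3 1]
Step 3: flows [3->0,1->3,2->3,3->4] -> levels [2 8 7 3 2]
Step 4: flows [3->0,1->3,2->3,3->4] -> levels [3 7 6 3 3]
Step 5: flows [0=3,1->3,2->3,3=4] -> levels [3 6 5 5 3]
Step 6: flows [3->0,1->3,2=3,3->4] -> levels [4 5 5 4 4]
Step 7: flows [0=3,1->3,2->3,3=4] -> levels [4 4 4 6 4]
Step 8: flows [3->0,3->1,3->2,3->4] -> levels [5 5 5 2 5]
Step 9: flows [0->3,1->3,2->3,4->3] -> levels [4 4 4 6 4]
  -> period-2 cycle: step 9 state = step 7 state; never stabilizes
  -> state at step 30: (30-7) mod 2 = 1, same as step 8 -> [5 5 5 2 5]

Answer: 5 5 5 2 5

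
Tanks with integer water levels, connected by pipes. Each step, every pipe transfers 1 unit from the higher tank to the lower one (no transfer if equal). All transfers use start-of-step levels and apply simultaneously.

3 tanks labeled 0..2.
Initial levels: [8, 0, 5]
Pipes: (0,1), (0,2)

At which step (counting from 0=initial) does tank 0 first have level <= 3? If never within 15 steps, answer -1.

Step 1: flows [0->1,0->2] -> levels [6 1 6]
Step 2: flows [0->1,0=2] -> levels [5 2 6]
Step 3: flows [0->1,2->0] -> levels [5 3 5]
Step 4: flows [0->1,0=2] -> levels [4 4 5]
Step 5: flows [0=1,2->0] -> levels [5 4 4]
Step 6: flows [0->1,0->2] -> levels [3 5 5]
Tank 0 first reaches <=3 at step 6

Answer: 6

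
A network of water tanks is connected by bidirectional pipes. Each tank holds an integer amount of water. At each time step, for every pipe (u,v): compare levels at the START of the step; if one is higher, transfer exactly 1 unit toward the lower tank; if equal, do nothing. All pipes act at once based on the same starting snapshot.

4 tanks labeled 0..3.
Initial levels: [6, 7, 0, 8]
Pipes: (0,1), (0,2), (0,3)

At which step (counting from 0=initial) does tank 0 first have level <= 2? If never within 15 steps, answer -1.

Answer: -1

Derivation:
Step 1: flows [1->0,0->2,3->0] -> levels [7 6 1 7]
Step 2: flows [0->1,0->2,0=3] -> levels [5 7 2 7]
Step 3: flows [1->0,0->2,3->0] -> levels [6 6 3 6]
Step 4: flows [0=1,0->2,0=3] -> levels [5 6 4 6]
Step 5: flows [1->0,0->2,3->0] -> levels [6 5 5 5]
Step 6: flows [0->1,0->2,0->3] -> levels [3 6 6 6]
Step 7: flows [1->0,2->0,3->0] -> levels [6 5 5 5]
  -> period-2 cycle (repeats step 5); tank 0 never drops to <=2
Tank 0 never reaches <=2 within 15 steps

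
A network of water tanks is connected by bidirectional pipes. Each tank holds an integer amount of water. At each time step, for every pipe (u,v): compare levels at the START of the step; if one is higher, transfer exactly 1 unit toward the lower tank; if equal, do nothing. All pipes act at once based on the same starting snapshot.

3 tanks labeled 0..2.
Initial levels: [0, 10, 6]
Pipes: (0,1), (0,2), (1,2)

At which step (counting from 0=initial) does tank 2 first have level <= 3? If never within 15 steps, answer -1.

Step 1: flows [1->0,2->0,1->2] -> levels [2 8 6]
Step 2: flows [1->0,2->0,1->2] -> levels [4 6 6]
Step 3: flows [1->0,2->0,1=2] -> levels [6 5 5]
Step 4: flows [0->1,0->2,1=2] -> levels [4 6 6]
  -> period-2 cycle (repeats step 2); tank 2 never drops to <=3
Tank 2 never reaches <=3 within 15 steps

Answer: -1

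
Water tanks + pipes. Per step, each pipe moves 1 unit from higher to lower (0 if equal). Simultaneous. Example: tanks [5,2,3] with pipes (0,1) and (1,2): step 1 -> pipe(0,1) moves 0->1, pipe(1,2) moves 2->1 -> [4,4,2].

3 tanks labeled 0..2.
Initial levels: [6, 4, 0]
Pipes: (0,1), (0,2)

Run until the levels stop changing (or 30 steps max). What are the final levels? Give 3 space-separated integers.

Step 1: flows [0->1,0->2] -> levels [4 5 1]
Step 2: flows [1->0,0->2] -> levels [4 4 2]
Step 3: flows [0=1,0->2] -> levels [3 4 3]
Step 4: flows [1->0,0=2] -> levels [4 3 3]
Step 5: flows [0->1,0->2] -> levels [2 4 4]
Step 6: flows [1->0,2->0] -> levels [4 3 3]
  -> period-2 cycle: step 6 state = step 4 state; never stabilizes
  -> state at step 30: (30-4) mod 2 = 0, same as step 4 -> [4 3 3]

Answer: 4 3 3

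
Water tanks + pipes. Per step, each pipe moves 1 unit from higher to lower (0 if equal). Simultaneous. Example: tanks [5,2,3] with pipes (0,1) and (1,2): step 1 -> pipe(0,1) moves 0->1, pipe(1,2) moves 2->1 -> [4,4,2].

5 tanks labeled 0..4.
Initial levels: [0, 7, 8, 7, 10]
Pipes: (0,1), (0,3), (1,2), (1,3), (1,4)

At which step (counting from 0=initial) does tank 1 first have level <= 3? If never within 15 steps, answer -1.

Step 1: flows [1->0,3->0,2->1,1=3,4->1] -> levels [2 8 7 6 9]
Step 2: flows [1->0,3->0,1->2,1->3,4->1] -> levels [4 6 8 6 8]
Step 3: flows [1->0,3->0,2->1,1=3,4->1] -> levels [6 7 7 5 7]
Step 4: flows [1->0,0->3,1=2,1->3,1=4] -> levels [6 5 7 7 7]
Step 5: flows [0->1,3->0,2->1,3->1,4->1] -> levels [6 9 6 5 6]
Step 6: flows [1->0,0->3,1->2,1->3,1->4] -> levels [6 5 7 7 7]
  -> period-2 cycle (repeats step 4); tank 1 never drops to <=3
Tank 1 never reaches <=3 within 15 steps

Answer: -1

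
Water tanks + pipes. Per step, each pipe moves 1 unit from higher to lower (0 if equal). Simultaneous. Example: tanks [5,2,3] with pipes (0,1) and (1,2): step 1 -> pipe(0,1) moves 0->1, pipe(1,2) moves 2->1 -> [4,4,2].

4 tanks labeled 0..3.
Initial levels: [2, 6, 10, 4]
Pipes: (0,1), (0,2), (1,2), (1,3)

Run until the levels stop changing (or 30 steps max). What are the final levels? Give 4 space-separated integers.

Step 1: flows [1->0,2->0,2->1,1->3] -> levels [4 5 8 5]
Step 2: flows [1->0,2->0,2->1,1=3] -> levels [6 5 6 5]
Step 3: flows [0->1,0=2,2->1,1=3] -> levels [5 7 5 5]
Step 4: flows [1->0,0=2,1->2,1->3] -> levels [6 4 6 6]
Step 5: flows [0->1,0=2,2->1,3->1] -> levels [5 7 5 5]
  -> period-2 cycle: step 5 state = step 3 state; never stabilizes
  -> state at step 30: (30-3) mod 2 = 1, same as step 4 -> [6 4 6 6]

Answer: 6 4 6 6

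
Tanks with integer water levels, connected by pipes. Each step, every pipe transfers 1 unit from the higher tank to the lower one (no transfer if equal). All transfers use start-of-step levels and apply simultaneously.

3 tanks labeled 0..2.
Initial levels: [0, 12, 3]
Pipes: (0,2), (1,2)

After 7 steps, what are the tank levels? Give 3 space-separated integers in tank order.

Step 1: flows [2->0,1->2] -> levels [1 11 3]
Step 2: flows [2->0,1->2] -> levels [2 10 3]
Step 3: flows [2->0,1->2] -> levels [3 9 3]
Step 4: flows [0=2,1->2] -> levels [3 8 4]
Step 5: flows [2->0,1->2] -> levels [4 7 4]
Step 6: flows [0=2,1->2] -> levels [4 6 5]
Step 7: flows [2->0,1->2] -> levels [5 5 5]

Answer: 5 5 5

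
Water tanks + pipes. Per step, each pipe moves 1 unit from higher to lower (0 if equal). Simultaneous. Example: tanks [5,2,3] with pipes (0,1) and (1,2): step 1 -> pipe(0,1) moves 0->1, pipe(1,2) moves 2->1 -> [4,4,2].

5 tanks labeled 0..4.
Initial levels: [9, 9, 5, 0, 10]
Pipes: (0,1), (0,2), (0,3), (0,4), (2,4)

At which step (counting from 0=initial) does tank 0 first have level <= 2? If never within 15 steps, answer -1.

Step 1: flows [0=1,0->2,0->3,4->0,4->2] -> levels [8 9 7 1 8]
Step 2: flows [1->0,0->2,0->3,0=4,4->2] -> levels [7 8 9 2 7]
Step 3: flows [1->0,2->0,0->3,0=4,2->4] -> levels [8 7 7 3 8]
Step 4: flows [0->1,0->2,0->3,0=4,4->2] -> levels [5 8 9 4 7]
Step 5: flows [1->0,2->0,0->3,4->0,2->4] -> levels [7 7 7 5 7]
Step 6: flows [0=1,0=2,0->3,0=4,2=4] -> levels [6 7 7 6 7]
Step 7: flows [1->0,2->0,0=3,4->0,2=4] -> levels [9 6 6 6 6]
Step 8: flows [0->1,0->2,0->3,0->4,2=4] -> levels [5 7 7 7 7]
Step 9: flows [1->0,2->0,3->0,4->0,2=4] -> levels [9 6 6 6 6]
  -> period-2 cycle (repeats step 7); tank 0 never drops to <=2
Tank 0 never reaches <=2 within 15 steps

Answer: -1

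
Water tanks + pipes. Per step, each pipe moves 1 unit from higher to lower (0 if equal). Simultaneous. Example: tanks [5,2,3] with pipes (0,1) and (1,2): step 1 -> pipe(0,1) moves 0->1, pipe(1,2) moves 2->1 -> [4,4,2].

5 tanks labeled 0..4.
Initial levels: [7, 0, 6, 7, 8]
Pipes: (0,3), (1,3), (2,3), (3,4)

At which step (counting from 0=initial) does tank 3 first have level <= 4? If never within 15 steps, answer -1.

Step 1: flows [0=3,3->1,3->2,4->3] -> levels [7 1 7 6 7]
Step 2: flows [0->3,3->1,2->3,4->3] -> levels [6 2 6 8 6]
Step 3: flows [3->0,3->1,3->2,3->4] -> levels [7 3 7 4 7]
Tank 3 first reaches <=4 at step 3

Answer: 3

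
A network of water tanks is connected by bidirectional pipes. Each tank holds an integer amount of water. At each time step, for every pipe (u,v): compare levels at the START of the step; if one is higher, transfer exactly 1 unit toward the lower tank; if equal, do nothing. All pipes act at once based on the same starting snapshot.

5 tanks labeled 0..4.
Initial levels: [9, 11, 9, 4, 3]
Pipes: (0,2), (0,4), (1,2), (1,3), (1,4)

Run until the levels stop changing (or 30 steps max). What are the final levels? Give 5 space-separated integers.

Answer: 8 8 7 7 6

Derivation:
Step 1: flows [0=2,0->4,1->2,1->3,1->4] -> levels [8 8 10 5 5]
Step 2: flows [2->0,0->4,2->1,1->3,1->4] -> levels [8 7 8 6 7]
Step 3: flows [0=2,0->4,2->1,1->3,1=4] -> levels [7 7 7 7 8]
Step 4: flows [0=2,4->0,1=2,1=3,4->1] -> levels [8 8 7 7 6]
Step 5: flows [0->2,0->4,1->2,1->3,1->4] -> levels [6 5 9 8 8]
Step 6: flows [2->0,4->0,2->1,3->1,4->1] -> levels [8 8 7 7 6]
  -> period-2 cycle: step 6 state = step 4 state; never stabilizes
  -> state at step 30: (30-4) mod 2 = 0, same as step 4 -> [8 8 7 7 6]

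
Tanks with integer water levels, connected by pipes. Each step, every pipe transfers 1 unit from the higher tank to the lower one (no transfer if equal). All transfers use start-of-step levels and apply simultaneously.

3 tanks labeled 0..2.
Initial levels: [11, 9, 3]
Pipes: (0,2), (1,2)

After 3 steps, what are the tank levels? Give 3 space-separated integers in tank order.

Step 1: flows [0->2,1->2] -> levels [10 8 5]
Step 2: flows [0->2,1->2] -> levels [9 7 7]
Step 3: flows [0->2,1=2] -> levels [8 7 8]

Answer: 8 7 8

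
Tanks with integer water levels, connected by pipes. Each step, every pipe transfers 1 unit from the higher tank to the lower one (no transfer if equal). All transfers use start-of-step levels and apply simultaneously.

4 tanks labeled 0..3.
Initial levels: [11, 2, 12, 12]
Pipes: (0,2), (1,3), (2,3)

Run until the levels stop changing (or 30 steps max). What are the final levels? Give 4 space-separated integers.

Answer: 9 10 10 8

Derivation:
Step 1: flows [2->0,3->1,2=3] -> levels [12 3 11 11]
Step 2: flows [0->2,3->1,2=3] -> levels [11 4 12 10]
Step 3: flows [2->0,3->1,2->3] -> levels [12 5 10 10]
Step 4: flows [0->2,3->1,2=3] -> levels [11 6 11 9]
Step 5: flows [0=2,3->1,2->3] -> levels [11 7 10 9]
Step 6: flows [0->2,3->1,2->3] -> levels [10 8 10 9]
Step 7: flows [0=2,3->1,2->3] -> levels [10 9 9 9]
Step 8: flows [0->2,1=3,2=3] -> levels [9 9 10 9]
Step 9: flows [2->0,1=3,2->3] -> levels [10 9 8 10]
Step 10: flows [0->2,3->1,3->2] -> levels [9 10 10 8]
Step 11: flows [2->0,1->3,2->3] -> levels [10 9 8 10]
  -> period-2 cycle: step 11 state = step 9 state; never stabilizes
  -> state at step 30: (30-9) mod 2 = 1, same as step 10 -> [9 10 10 8]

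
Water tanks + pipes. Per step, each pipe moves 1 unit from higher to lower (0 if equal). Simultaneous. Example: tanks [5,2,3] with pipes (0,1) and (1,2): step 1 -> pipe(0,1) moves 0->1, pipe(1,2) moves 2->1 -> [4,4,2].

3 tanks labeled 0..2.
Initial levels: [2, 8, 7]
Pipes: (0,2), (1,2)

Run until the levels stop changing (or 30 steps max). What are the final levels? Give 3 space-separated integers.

Answer: 6 6 5

Derivation:
Step 1: flows [2->0,1->2] -> levels [3 7 7]
Step 2: flows [2->0,1=2] -> levels [4 7 6]
Step 3: flows [2->0,1->2] -> levels [5 6 6]
Step 4: flows [2->0,1=2] -> levels [6 6 5]
Step 5: flows [0->2,1->2] -> levels [5 5 7]
Step 6: flows [2->0,2->1] -> levels [6 6 5]
  -> period-2 cycle: step 6 state = step 4 state; never stabilizes
  -> state at step 30: (30-4) mod 2 = 0, same as step 4 -> [6 6 5]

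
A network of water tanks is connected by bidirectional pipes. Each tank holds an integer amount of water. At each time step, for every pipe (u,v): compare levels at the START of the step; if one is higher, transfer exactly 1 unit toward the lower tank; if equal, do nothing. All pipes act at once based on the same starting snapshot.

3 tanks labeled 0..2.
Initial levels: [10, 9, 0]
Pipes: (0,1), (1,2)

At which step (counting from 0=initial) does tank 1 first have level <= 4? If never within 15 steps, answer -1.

Step 1: flows [0->1,1->2] -> levels [9 9 1]
Step 2: flows [0=1,1->2] -> levels [9 8 2]
Step 3: flows [0->1,1->2] -> levels [8 8 3]
Step 4: flows [0=1,1->2] -> levels [8 7 4]
Step 5: flows [0->1,1->2] -> levels [7 7 5]
Step 6: flows [0=1,1->2] -> levels [7 6 6]
Step 7: flows [0->1,1=2] -> levels [6 7 6]
Step 8: flows [1->0,1->2] -> levels [7 5 7]
Step 9: flows [0->1,2->1] -> levels [6 7 6]
  -> period-2 cycle (repeats step 7); tank 1 never drops to <=4
Tank 1 never reaches <=4 within 15 steps

Answer: -1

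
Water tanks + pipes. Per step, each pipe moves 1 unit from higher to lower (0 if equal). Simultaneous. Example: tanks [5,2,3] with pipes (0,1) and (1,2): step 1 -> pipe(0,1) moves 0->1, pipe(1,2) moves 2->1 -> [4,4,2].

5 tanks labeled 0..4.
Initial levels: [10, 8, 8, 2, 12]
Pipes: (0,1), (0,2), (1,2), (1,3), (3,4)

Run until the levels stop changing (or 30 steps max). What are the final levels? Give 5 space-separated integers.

Answer: 8 9 7 7 9

Derivation:
Step 1: flows [0->1,0->2,1=2,1->3,4->3] -> levels [8 8 9 4 11]
Step 2: flows [0=1,2->0,2->1,1->3,4->3] -> levels [9 8 7 6 10]
Step 3: flows [0->1,0->2,1->2,1->3,4->3] -> levels [7 7 9 8 9]
Step 4: flows [0=1,2->0,2->1,3->1,4->3] -> levels [8 9 7 8 8]
Step 5: flows [1->0,0->2,1->2,1->3,3=4] -> levels [8 6 9 9 8]
Step 6: flows [0->1,2->0,2->1,3->1,3->4] -> levels [8 9 7 7 9]
Step 7: flows [1->0,0->2,1->2,1->3,4->3] -> levels [8 6 9 9 8]
  -> period-2 cycle: step 7 state = step 5 state; never stabilizes
  -> state at step 30: (30-5) mod 2 = 1, same as step 6 -> [8 9 7 7 9]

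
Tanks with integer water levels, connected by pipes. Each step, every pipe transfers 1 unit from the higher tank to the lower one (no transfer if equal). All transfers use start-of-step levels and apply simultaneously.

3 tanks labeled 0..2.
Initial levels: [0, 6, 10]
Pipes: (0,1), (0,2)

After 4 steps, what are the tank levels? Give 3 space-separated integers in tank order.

Step 1: flows [1->0,2->0] -> levels [2 5 9]
Step 2: flows [1->0,2->0] -> levels [4 4 8]
Step 3: flows [0=1,2->0] -> levels [5 4 7]
Step 4: flows [0->1,2->0] -> levels [5 5 6]

Answer: 5 5 6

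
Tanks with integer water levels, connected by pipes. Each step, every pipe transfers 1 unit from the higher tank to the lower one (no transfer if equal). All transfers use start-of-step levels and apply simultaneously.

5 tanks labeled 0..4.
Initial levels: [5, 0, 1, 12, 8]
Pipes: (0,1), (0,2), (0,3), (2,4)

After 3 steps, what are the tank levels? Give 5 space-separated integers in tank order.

Answer: 4 3 5 9 5

Derivation:
Step 1: flows [0->1,0->2,3->0,4->2] -> levels [4 1 3 11 7]
Step 2: flows [0->1,0->2,3->0,4->2] -> levels [3 2 5 10 6]
Step 3: flows [0->1,2->0,3->0,4->2] -> levels [4 3 5 9 5]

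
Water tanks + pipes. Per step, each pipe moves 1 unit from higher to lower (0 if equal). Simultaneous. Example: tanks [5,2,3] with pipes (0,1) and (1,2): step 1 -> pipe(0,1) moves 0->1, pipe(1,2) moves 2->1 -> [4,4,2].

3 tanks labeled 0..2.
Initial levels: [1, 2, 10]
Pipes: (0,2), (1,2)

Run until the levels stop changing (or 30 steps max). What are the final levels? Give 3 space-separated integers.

Step 1: flows [2->0,2->1] -> levels [2 3 8]
Step 2: flows [2->0,2->1] -> levels [3 4 6]
Step 3: flows [2->0,2->1] -> levels [4 5 4]
Step 4: flows [0=2,1->2] -> levels [4 4 5]
Step 5: flows [2->0,2->1] -> levels [5 5 3]
Step 6: flows [0->2,1->2] -> levels [4 4 5]
  -> period-2 cycle: step 6 state = step 4 state; never stabilizes
  -> state at step 30: (30-4) mod 2 = 0, same as step 4 -> [4 4 5]

Answer: 4 4 5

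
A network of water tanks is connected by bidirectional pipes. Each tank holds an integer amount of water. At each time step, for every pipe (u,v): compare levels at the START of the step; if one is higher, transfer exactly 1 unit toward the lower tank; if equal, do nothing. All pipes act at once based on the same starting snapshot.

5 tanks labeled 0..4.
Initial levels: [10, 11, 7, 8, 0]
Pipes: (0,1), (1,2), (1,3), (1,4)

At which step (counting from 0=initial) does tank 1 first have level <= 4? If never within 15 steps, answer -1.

Step 1: flows [1->0,1->2,1->3,1->4] -> levels [11 7 8 9 1]
Step 2: flows [0->1,2->1,3->1,1->4] -> levels [10 9 7 8 2]
Step 3: flows [0->1,1->2,1->3,1->4] -> levels [9 7 8 9 3]
Step 4: flows [0->1,2->1,3->1,1->4] -> levels [8 9 7 8 4]
Step 5: flows [1->0,1->2,1->3,1->4] -> levels [9 5 8 9 5]
Step 6: flows [0->1,2->1,3->1,1=4] -> levels [8 8 7 8 5]
Step 7: flows [0=1,1->2,1=3,1->4] -> levels [8 6 8 8 6]
Step 8: flows [0->1,2->1,3->1,1=4] -> levels [7 9 7 7 6]
Step 9: flows [1->0,1->2,1->3,1->4] -> levels [8 5 8 8 7]
Step 10: flows [0->1,2->1,3->1,4->1] -> levels [7 9 7 7 6]
  -> period-2 cycle (repeats step 8); tank 1 never drops to <=4
Tank 1 never reaches <=4 within 15 steps

Answer: -1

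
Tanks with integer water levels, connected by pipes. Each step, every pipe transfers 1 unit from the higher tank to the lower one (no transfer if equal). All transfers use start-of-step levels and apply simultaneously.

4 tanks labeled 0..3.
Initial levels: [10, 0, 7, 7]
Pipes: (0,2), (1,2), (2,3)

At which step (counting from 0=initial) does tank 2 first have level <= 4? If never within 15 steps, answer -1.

Answer: 6

Derivation:
Step 1: flows [0->2,2->1,2=3] -> levels [9 1 7 7]
Step 2: flows [0->2,2->1,2=3] -> levels [8 2 7 7]
Step 3: flows [0->2,2->1,2=3] -> levels [7 3 7 7]
Step 4: flows [0=2,2->1,2=3] -> levels [7 4 6 7]
Step 5: flows [0->2,2->1,3->2] -> levels [6 5 7 6]
Step 6: flows [2->0,2->1,2->3] -> levels [7 6 4 7]
Tank 2 first reaches <=4 at step 6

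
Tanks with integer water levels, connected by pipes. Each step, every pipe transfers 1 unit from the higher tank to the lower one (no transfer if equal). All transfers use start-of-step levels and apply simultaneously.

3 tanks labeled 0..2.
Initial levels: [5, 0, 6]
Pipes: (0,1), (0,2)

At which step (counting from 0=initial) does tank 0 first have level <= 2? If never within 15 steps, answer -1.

Answer: -1

Derivation:
Step 1: flows [0->1,2->0] -> levels [5 1 5]
Step 2: flows [0->1,0=2] -> levels [4 2 5]
Step 3: flows [0->1,2->0] -> levels [4 3 4]
Step 4: flows [0->1,0=2] -> levels [3 4 4]
Step 5: flows [1->0,2->0] -> levels [5 3 3]
Step 6: flows [0->1,0->2] -> levels [3 4 4]
  -> period-2 cycle (repeats step 4); tank 0 never drops to <=2
Tank 0 never reaches <=2 within 15 steps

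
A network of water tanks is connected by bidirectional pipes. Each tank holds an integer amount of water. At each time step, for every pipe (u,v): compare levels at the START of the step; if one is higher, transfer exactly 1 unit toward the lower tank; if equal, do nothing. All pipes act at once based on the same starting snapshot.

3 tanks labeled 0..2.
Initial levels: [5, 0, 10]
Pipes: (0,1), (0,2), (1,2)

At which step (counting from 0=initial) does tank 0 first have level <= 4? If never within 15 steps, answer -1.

Answer: -1

Derivation:
Step 1: flows [0->1,2->0,2->1] -> levels [5 2 8]
Step 2: flows [0->1,2->0,2->1] -> levels [5 4 6]
Step 3: flows [0->1,2->0,2->1] -> levels [5 6 4]
Step 4: flows [1->0,0->2,1->2] -> levels [5 4 6]
  -> period-2 cycle (repeats step 2); tank 0 never drops to <=4
Tank 0 never reaches <=4 within 15 steps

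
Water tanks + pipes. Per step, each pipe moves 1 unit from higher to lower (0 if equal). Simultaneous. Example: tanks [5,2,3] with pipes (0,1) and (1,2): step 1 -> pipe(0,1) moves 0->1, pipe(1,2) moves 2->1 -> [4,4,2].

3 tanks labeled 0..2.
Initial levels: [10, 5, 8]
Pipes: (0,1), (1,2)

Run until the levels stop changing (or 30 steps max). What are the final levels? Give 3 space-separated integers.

Answer: 7 9 7

Derivation:
Step 1: flows [0->1,2->1] -> levels [9 7 7]
Step 2: flows [0->1,1=2] -> levels [8 8 7]
Step 3: flows [0=1,1->2] -> levels [8 7 8]
Step 4: flows [0->1,2->1] -> levels [7 9 7]
Step 5: flows [1->0,1->2] -> levels [8 7 8]
  -> period-2 cycle: step 5 state = step 3 state; never stabilizes
  -> state at step 30: (30-3) mod 2 = 1, same as step 4 -> [7 9 7]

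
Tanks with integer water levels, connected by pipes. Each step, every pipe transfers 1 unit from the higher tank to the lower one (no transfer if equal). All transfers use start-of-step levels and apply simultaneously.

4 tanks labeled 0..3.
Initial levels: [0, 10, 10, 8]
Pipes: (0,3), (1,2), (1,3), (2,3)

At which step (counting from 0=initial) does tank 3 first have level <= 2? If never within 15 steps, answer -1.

Step 1: flows [3->0,1=2,1->3,2->3] -> levels [1 9 9 9]
Step 2: flows [3->0,1=2,1=3,2=3] -> levels [2 9 9 8]
Step 3: flows [3->0,1=2,1->3,2->3] -> levels [3 8 8 9]
Step 4: flows [3->0,1=2,3->1,3->2] -> levels [4 9 9 6]
Step 5: flows [3->0,1=2,1->3,2->3] -> levels [5 8 8 7]
Step 6: flows [3->0,1=2,1->3,2->3] -> levels [6 7 7 8]
Step 7: flows [3->0,1=2,3->1,3->2] -> levels [7 8 8 5]
Step 8: flows [0->3,1=2,1->3,2->3] -> levels [6 7 7 8]
  -> period-2 cycle (repeats step 6); tank 3 never drops to <=2
Tank 3 never reaches <=2 within 15 steps

Answer: -1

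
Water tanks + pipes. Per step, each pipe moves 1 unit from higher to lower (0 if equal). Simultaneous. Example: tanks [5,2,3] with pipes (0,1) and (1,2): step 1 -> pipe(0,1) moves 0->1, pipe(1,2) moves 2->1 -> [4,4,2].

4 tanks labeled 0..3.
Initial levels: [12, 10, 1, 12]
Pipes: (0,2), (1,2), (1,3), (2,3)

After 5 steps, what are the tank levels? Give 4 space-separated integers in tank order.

Step 1: flows [0->2,1->2,3->1,3->2] -> levels [11 10 4 10]
Step 2: flows [0->2,1->2,1=3,3->2] -> levels [10 9 7 9]
Step 3: flows [0->2,1->2,1=3,3->2] -> levels [9 8 10 8]
Step 4: flows [2->0,2->1,1=3,2->3] -> levels [10 9 7 9]
  -> period-2 cycle: step 4 state = step 2 state
  -> state at step 5: (5-2) mod 2 = 1, same as step 3 -> [9 8 10 8]

Answer: 9 8 10 8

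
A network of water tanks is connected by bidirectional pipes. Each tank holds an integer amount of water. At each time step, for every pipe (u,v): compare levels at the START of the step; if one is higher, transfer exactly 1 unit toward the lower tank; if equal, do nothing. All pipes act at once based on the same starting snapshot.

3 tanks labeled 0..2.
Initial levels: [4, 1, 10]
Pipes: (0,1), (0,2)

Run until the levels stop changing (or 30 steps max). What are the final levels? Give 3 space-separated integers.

Step 1: flows [0->1,2->0] -> levels [4 2 9]
Step 2: flows [0->1,2->0] -> levels [4 3 8]
Step 3: flows [0->1,2->0] -> levels [4 4 7]
Step 4: flows [0=1,2->0] -> levels [5 4 6]
Step 5: flows [0->1,2->0] -> levels [5 5 5]
Step 6: flows [0=1,0=2] -> levels [5 5 5]
  -> stable (no change)

Answer: 5 5 5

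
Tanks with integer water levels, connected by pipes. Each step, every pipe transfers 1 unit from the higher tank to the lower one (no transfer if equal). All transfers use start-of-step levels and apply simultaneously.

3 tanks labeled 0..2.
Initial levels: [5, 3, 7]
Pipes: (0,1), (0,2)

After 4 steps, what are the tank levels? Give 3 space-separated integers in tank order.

Answer: 5 5 5

Derivation:
Step 1: flows [0->1,2->0] -> levels [5 4 6]
Step 2: flows [0->1,2->0] -> levels [5 5 5]
Step 3: flows [0=1,0=2] -> levels [5 5 5]
  -> stable; steps 4..4 unchanged -> [5 5 5]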